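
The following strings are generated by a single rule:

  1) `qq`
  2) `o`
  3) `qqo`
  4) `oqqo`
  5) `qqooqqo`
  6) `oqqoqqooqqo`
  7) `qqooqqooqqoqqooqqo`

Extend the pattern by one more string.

From term 3 onward, concatenate the second-to-last term with the last: qq·o = qqo, o·qqo = oqqo, …
The next term joins oqqoqqooqqo and qqooqqooqqoqqooqqo.

oqqoqqooqqoqqooqqooqqoqqooqqo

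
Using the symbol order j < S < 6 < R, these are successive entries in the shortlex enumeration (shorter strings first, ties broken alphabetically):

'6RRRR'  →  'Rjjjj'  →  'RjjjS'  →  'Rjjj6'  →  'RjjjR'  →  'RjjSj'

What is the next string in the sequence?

RjjSS

Treat RjjSj as a base-4 numeral over the given alphabet and add one, carrying through any trailing R's.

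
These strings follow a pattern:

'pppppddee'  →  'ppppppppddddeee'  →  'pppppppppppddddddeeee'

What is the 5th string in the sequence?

pppppppppppppppppddddddddddeeeeee

Reading off run lengths: p runs 5, 8, 11; d runs 2, 4, 6; e runs 2, 3, 4 — each is linear in n (n = 1, 2, …).
Setting n = 5 gives 17, 10, 6 characters in each block.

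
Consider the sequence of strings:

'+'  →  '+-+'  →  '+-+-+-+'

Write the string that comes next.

Each string is two copies of the previous one joined by '-'.
Doubling +-+-+-+ with '-' between the halves:

+-+-+-+-+-+-+-+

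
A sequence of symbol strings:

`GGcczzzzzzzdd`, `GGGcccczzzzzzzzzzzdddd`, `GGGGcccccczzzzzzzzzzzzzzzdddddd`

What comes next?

GGGGGcccccccczzzzzzzzzzzzzzzzzzzdddddddd

The n-th term is n+1 G's then 2n c's then 4n+3 z's then 2n d's (n = 1, 2, …).
For the next term, n = 4, so the run lengths are 5, 8, 19, 8.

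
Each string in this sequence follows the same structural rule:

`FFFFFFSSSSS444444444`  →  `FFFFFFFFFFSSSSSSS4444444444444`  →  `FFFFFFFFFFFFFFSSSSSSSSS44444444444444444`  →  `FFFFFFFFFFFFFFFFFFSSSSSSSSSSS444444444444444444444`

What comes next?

Reading off run lengths: F runs 6, 10, 14, 18; S runs 5, 7, 9, 11; 4 runs 9, 13, 17, 21 — each is linear in n, where the shown terms are n = 2, 3, 4, 5.
For the next term, n = 6, so the run lengths are 22, 13, 25.

FFFFFFFFFFFFFFFFFFFFFFSSSSSSSSSSSSS4444444444444444444444444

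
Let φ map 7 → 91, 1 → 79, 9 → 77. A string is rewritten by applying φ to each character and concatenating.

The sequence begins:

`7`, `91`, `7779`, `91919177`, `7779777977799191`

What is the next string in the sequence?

91919177919191779191917777797779

Replace each of the 16 characters of 7779777977799191 in place — 91 91 91 77 91 91 91 77 91 91 91 77 77 79 77 79 — and concatenate.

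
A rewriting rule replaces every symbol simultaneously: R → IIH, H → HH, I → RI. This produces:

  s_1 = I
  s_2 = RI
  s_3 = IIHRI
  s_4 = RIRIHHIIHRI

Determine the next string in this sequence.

Apply φ to RIRIHHIIHRI symbol by symbol: R→IIH, I→RI, R→IIH, I→RI, H→HH, H→HH, I→RI, I→RI, H→HH, R→IIH, I→RI; joined: IIH RI IIH RI HH HH RI RI HH IIH RI.

IIHRIIIHRIHHHHRIRIHHIIHRI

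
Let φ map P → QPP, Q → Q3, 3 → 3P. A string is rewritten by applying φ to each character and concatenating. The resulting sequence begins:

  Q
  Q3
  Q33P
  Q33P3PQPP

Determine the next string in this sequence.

Expanding Q33P3PQPP: Q→Q3, 3→3P, 3→3P, P→QPP, 3→3P, P→QPP, Q→Q3, P→QPP, P→QPP. Concatenated: Q3 3P 3P QPP 3P QPP Q3 QPP QPP.

Q33P3PQPP3PQPPQ3QPPQPP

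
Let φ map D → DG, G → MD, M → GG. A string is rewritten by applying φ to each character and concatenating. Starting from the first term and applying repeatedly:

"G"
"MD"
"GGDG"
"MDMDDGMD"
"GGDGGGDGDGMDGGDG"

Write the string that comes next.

MDMDDGMDMDMDDGMDDGMDGGDGMDMDDGMD

φ(GGDGGGDGDGMDGGDG) expands symbol-by-symbol to MD MD DG MD MD MD DG MD DG MD GG DG MD MD DG MD; joining the 16 pieces gives the next term.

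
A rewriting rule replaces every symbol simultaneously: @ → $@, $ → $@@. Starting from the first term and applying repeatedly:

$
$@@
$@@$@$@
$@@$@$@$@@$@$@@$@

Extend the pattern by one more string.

φ($@@$@$@$@@$@$@@$@) expands symbol-by-symbol to $@@ $@ $@ $@@ $@ $@@ $@ $@@ $@ $@ $@@ $@ $@@ $@ $@ $@@ $@; joining the 17 pieces gives the next term.

$@@$@$@$@@$@$@@$@$@@$@$@$@@$@$@@$@$@$@@$@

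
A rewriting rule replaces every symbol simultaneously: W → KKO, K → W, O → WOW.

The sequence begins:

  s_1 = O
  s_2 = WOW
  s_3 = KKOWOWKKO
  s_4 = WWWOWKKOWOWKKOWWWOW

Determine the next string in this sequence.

Rewriting the 19 symbols of WWWOWKKOWOWKKOWWWOW one by one yields KKO KKO KKO WOW KKO W W WOW KKO WOW KKO W W WOW KKO KKO KKO WOW KKO; concatenated:

KKOKKOKKOWOWKKOWWWOWKKOWOWKKOWWWOWKKOKKOKKOWOWKKO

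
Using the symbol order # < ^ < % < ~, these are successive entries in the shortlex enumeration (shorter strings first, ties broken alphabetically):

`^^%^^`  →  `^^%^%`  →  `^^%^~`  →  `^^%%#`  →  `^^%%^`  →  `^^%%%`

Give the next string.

Find the rightmost character of ^^%%% below ~, bump it to the next letter, and reset everything to its right to #.

^^%%~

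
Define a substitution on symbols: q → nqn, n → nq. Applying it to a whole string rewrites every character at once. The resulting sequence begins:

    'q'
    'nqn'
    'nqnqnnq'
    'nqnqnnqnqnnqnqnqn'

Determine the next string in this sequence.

nqnqnnqnqnnqnqnqnnqnqnnqnqnqnnqnqnnqnqnnq

φ(nqnqnnqnqnnqnqnqn) expands symbol-by-symbol to nq nqn nq nqn nq nq nqn nq nqn nq nq nqn nq nqn nq nqn nq; joining the 17 pieces gives the next term.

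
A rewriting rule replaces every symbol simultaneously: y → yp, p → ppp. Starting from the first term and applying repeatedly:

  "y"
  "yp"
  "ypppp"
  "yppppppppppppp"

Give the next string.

ypppppppppppppppppppppppppppppppppppppppp

Applying the rule to each of the 14 symbols of yppppppppppppp gives the pieces yp ppp ppp ppp ppp ppp ppp ppp ppp ppp ppp ppp ppp ppp, which concatenate to the answer.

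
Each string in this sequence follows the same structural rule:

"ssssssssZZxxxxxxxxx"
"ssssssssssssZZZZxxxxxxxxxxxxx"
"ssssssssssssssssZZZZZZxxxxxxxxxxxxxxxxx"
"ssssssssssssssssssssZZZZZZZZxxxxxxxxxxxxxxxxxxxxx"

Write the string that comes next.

Term n consists of 4n s's, followed by 2n-2 Z's, followed by 4n+1 x's, where the shown terms are n = 2, 3, 4, 5.
For the next term, n = 6, so the run lengths are 24, 10, 25.

ssssssssssssssssssssssssZZZZZZZZZZxxxxxxxxxxxxxxxxxxxxxxxxx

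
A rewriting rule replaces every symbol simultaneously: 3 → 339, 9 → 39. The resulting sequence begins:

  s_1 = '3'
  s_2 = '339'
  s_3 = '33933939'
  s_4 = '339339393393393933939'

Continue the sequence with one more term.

Rewriting the 21 symbols of 339339393393393933939 one by one yields 339 339 39 339 339 39 339 39 339 339 39 339 339 39 339 39 339 339 39 339 39; concatenated:

3393393933933939339393393393933933939339393393393933939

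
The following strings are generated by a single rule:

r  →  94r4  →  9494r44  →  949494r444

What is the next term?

s(k+1) = 94·s(k)·4, so each term gains 94 as a prefix and 4 as a suffix.
So the next term is 94·949494r444·4.

94949494r4444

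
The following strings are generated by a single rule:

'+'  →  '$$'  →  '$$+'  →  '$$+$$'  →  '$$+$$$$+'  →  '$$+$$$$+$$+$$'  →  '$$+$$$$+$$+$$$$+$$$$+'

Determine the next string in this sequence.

From term 3 onward, concatenate the last term with the second-to-last: $$·+ = $$+, $$+·$$ = $$+$$, …
Continuing: $$+$$$$+$$+$$$$+$$$$+ · $$+$$$$+$$+$$ gives term 8.

$$+$$$$+$$+$$$$+$$$$+$$+$$$$+$$+$$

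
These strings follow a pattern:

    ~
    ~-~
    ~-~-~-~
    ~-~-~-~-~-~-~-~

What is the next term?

~-~-~-~-~-~-~-~-~-~-~-~-~-~-~-~

s(k+1) = s(k)·-·s(k) — each term doubles the last with '-' between the halves.
One more doubling of ~-~-~-~-~-~-~-~ gives the answer.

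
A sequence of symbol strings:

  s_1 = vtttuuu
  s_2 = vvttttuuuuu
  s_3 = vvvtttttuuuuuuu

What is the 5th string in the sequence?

vvvvvtttttttuuuuuuuuuuu

Term n consists of n v's, followed by n+2 t's, followed by 2n+1 u's (n = 1, 2, …).
For term 5, n = 5, so the run lengths are 5, 7, 11.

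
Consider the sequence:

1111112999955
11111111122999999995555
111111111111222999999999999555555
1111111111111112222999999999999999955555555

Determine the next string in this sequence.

Each string has the form 1^{3n+3} 2^{n} 9^{4n} 5^{2n} (n = 1, 2, …).
At n = 5 the blocks have lengths 18, 5, 20, 10.

11111111111111111122222999999999999999999995555555555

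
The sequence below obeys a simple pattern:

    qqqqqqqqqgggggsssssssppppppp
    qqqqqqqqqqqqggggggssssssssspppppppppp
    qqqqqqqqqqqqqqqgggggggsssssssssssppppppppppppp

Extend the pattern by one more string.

The n-th term is 3n+3 q's then n+3 g's then 2n+3 s's then 3n+1 p's, where the shown terms are n = 2, 3, 4.
At n = 5 the blocks have lengths 18, 8, 13, 16.

qqqqqqqqqqqqqqqqqqggggggggssssssssssssspppppppppppppppp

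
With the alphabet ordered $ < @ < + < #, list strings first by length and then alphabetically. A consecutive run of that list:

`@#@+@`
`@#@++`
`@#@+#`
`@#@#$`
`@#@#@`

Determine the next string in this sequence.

The successor of @#@#@ increments the rightmost position that isn't already # and resets every position after it to $.

@#@#+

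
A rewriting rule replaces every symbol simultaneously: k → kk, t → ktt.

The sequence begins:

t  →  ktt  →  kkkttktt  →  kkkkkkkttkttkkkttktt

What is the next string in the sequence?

kkkkkkkkkkkkkkkttkttkkkttkttkkkkkkkttkttkkkttktt

Replace each of the 20 characters of kkkkkkkttkttkkkttktt in place — kk kk kk kk kk kk kk ktt ktt kk ktt ktt kk kk kk ktt ktt kk ktt ktt — and concatenate.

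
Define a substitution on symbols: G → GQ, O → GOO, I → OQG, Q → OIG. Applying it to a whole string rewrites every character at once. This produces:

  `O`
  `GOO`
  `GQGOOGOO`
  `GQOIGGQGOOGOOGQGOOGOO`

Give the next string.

Replace each of the 21 characters of GQOIGGQGOOGOOGQGOOGOO in place — GQ OIG GOO OQG GQ GQ OIG GQ GOO GOO GQ GOO GOO GQ OIG GQ GOO GOO GQ GOO GOO — and concatenate.

GQOIGGOOOQGGQGQOIGGQGOOGOOGQGOOGOOGQOIGGQGOOGOOGQGOOGOO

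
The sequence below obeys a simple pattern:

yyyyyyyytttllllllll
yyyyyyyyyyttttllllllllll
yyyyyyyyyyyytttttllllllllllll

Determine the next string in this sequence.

yyyyyyyyyyyyyyttttttllllllllllllll

Each string has the form y^{2n+2} t^{n} l^{2n+2}, where the shown terms are n = 3, 4, 5.
Setting n = 6 gives 14, 6, 14 characters in each block.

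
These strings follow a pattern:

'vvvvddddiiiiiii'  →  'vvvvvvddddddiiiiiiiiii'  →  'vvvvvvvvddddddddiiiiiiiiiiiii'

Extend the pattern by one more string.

vvvvvvvvvvddddddddddiiiiiiiiiiiiiiii

Term n consists of 2n v's, followed by 2n d's, followed by 3n+1 i's, where the shown terms are n = 2, 3, 4.
At n = 5 the blocks have lengths 10, 10, 16.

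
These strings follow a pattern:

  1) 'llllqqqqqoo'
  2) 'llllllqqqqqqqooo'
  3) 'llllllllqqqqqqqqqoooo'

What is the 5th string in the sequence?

llllllllllllqqqqqqqqqqqqqoooooo

Each string has the form l^{2n} q^{2n+1} o^{n}, where the shown terms are n = 2, 3, 4.
For term 5, n = 6, so the run lengths are 12, 13, 6.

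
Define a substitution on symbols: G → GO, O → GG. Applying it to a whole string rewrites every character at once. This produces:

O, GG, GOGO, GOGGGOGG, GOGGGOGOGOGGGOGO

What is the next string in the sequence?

Applying the rule to each of the 16 symbols of GOGGGOGOGOGGGOGO gives the pieces GO GG GO GO GO GG GO GG GO GG GO GO GO GG GO GG, which concatenate to the answer.

GOGGGOGOGOGGGOGGGOGGGOGOGOGGGOGG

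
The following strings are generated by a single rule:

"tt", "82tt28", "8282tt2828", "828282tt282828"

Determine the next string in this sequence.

Every step adds 82 to the front and 28 to the end of the previous string.
One more step from 828282tt282828 gives the answer.

82828282tt28282828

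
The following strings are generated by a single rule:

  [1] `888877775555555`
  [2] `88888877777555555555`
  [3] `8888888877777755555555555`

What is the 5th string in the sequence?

88888888888877777777555555555555555

Term n consists of 2n 8's, followed by n+2 7's, followed by 2n+3 5's, where the shown terms are n = 2, 3, 4.
For term 5, n = 6, so the run lengths are 12, 8, 15.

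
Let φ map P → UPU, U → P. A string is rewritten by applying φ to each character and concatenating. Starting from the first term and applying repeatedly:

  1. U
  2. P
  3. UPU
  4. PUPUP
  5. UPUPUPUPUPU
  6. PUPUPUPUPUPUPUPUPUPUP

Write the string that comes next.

UPUPUPUPUPUPUPUPUPUPUPUPUPUPUPUPUPUPUPUPUPU

Applying the rule to each of the 21 symbols of PUPUPUPUPUPUPUPUPUPUP gives the pieces UPU P UPU P UPU P UPU P UPU P UPU P UPU P UPU P UPU P UPU P UPU, which concatenate to the answer.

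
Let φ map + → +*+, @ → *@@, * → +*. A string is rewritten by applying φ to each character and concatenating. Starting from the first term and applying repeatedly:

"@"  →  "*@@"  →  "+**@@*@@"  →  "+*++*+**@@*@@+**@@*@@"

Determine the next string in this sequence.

Rewriting the 21 symbols of +*++*+**@@*@@+**@@*@@ one by one yields +*+ +* +*+ +*+ +* +*+ +* +* *@@ *@@ +* *@@ *@@ +*+ +* +* *@@ *@@ +* *@@ *@@; concatenated:

+*++*+*++*++*+*++*+**@@*@@+**@@*@@+*++*+**@@*@@+**@@*@@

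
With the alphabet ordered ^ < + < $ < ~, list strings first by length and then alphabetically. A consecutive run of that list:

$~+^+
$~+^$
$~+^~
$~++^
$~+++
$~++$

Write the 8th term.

$~+$^

Advancing 2 positions from $~++$ through $~++$ → $~++~ reaches term 8.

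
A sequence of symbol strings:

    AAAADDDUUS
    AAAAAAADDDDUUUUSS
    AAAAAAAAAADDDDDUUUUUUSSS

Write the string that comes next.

Term n consists of 3n+1 A's, followed by n+2 D's, followed by 2n U's, followed by n S's (n = 1, 2, …).
At n = 4 the blocks have lengths 13, 6, 8, 4.

AAAAAAAAAAAAADDDDDDUUUUUUUUSSSS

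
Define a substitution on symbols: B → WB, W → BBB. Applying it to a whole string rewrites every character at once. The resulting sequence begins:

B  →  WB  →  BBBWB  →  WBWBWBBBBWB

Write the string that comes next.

Rewriting each symbol of WBWBWBBBBWB: W→BBB, B→WB, W→BBB, B→WB, W→BBB, B→WB, B→WB, B→WB, B→WB, W→BBB, B→WB, which concatenates to BBB WB BBB WB BBB WB WB WB WB BBB WB.

BBBWBBBBWBBBBWBWBWBWBBBBWB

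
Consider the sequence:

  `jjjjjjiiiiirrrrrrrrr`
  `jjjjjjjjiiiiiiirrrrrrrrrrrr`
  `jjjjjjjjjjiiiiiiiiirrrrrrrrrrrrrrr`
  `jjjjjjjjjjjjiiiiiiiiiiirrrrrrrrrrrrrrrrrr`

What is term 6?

jjjjjjjjjjjjjjjjiiiiiiiiiiiiiiirrrrrrrrrrrrrrrrrrrrrrrr

The n-th term is 2n j's then 2n-1 i's then 3n r's, where the shown terms are n = 3, 4, 5, 6.
Setting n = 8 gives 16, 15, 24 characters in each block.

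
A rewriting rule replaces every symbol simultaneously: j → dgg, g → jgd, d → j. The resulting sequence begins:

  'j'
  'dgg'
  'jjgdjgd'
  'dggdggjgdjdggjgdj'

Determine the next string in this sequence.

Applying the rule to each of the 17 symbols of dggdggjgdjdggjgdj gives the pieces j jgd jgd j jgd jgd dgg jgd j dgg j jgd jgd dgg jgd j dgg, which concatenate to the answer.

jjgdjgdjjgdjgddggjgdjdggjjgdjgddggjgdjdgg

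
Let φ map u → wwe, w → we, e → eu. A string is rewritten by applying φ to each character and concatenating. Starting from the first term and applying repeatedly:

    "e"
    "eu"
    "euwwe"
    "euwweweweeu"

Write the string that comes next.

euwweweweeuweeuweeueuwwe

Rewriting each symbol of euwweweweeu: e→eu, u→wwe, w→we, w→we, e→eu, w→we, e→eu, w→we, e→eu, e→eu, u→wwe, which concatenates to eu wwe we we eu we eu we eu eu wwe.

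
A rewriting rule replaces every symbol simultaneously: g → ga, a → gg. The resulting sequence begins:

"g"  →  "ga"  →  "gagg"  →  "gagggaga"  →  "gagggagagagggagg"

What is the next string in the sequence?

φ(gagggagagagggagg) expands symbol-by-symbol to ga gg ga ga ga gg ga gg ga gg ga ga ga gg ga ga; joining the 16 pieces gives the next term.

gagggagagagggagggagggagagagggaga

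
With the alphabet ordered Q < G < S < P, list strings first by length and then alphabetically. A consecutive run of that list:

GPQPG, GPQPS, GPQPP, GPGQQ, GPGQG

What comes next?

GPGQS

The successor of GPGQG increments the rightmost position that isn't already P and resets every position after it to Q.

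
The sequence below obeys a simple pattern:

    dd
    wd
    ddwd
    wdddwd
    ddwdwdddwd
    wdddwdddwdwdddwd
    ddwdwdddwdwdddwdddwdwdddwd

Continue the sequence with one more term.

From term 3 onward, concatenate the second-to-last term with the last: dd·wd = ddwd, wd·ddwd = wdddwd, …
Continuing: wdddwdddwdwdddwd · ddwdwdddwdwdddwdddwdwdddwd gives term 8.

wdddwdddwdwdddwdddwdwdddwdwdddwdddwdwdddwd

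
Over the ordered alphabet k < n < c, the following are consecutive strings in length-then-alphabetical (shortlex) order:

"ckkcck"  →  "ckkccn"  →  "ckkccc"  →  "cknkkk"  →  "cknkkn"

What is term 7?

cknknk

Stepping forward 2 times from cknkkn: cknkkn → cknkkc, then the target.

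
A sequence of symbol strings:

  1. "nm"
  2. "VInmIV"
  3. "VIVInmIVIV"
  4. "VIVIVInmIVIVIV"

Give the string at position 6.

VIVIVIVIVInmIVIVIVIVIV

Every step adds VI to the front and IV to the end of the previous string.
From VIVIVInmIVIVIV, 2 further steps: VIVIVInmIVIVIV → VIVIVIVInmIVIVIVIV → (answer).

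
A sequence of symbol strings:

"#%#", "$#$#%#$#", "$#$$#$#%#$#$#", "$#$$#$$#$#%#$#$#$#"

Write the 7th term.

$#$$#$$#$$#$$#$$#$#%#$#$#$#$#$#$#

s(k+1) = $#$·s(k)·$#, so each term gains $#$ as a prefix and $# as a suffix.
From $#$$#$$#$#%#$#$#$#, 3 further steps: $#$$#$$#$#%#$#$#$# → $#$$#$$#$$#$#%#$#$#$#$# → $#$$#$$#$$#$$#$#%#$#$#$#$#$# → (answer).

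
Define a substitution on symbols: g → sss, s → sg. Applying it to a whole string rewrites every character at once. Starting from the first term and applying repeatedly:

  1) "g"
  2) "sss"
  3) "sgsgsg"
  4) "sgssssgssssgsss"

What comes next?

sgssssgsgsgsgssssgsgsgsgssssgsgsg

Replace each of the 15 characters of sgssssgssssgsss in place — sg sss sg sg sg sg sss sg sg sg sg sss sg sg sg — and concatenate.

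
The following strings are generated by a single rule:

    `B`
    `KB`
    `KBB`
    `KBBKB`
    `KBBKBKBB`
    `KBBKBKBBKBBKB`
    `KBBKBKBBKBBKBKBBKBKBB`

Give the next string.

KBBKBKBBKBBKBKBBKBKBBKBBKBKBBKBBKB

From term 3 onward, concatenate the last term with the second-to-last: KB·B = KBB, KBB·KB = KBBKB, …
Continuing: KBBKBKBBKBBKBKBBKBKBB · KBBKBKBBKBBKB gives term 8.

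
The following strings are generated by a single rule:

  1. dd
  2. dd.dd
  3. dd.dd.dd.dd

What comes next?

dd.dd.dd.dd.dd.dd.dd.dd

s(k+1) = s(k)·.·s(k) — each term doubles the last with '.' between the halves.
One more doubling of dd.dd.dd.dd gives the answer.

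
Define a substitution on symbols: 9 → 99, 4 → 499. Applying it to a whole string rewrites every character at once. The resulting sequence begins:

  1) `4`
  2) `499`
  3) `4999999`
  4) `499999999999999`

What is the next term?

4999999999999999999999999999999

φ(499999999999999) expands symbol-by-symbol to 499 99 99 99 99 99 99 99 99 99 99 99 99 99 99; joining the 15 pieces gives the next term.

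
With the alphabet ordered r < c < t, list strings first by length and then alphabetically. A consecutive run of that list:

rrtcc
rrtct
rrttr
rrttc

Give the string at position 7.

rcrrc

Continuing the enumeration 3 steps past rrttc: rrttc → rrttt → rcrrr → (answer).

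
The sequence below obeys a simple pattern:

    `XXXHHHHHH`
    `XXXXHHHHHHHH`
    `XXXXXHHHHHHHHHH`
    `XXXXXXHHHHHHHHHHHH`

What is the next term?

XXXXXXXHHHHHHHHHHHHHH

The n-th term is n+1 X's then 2n+2 H's, where the shown terms are n = 2, 3, 4, 5.
For the next term, n = 6, so the run lengths are 7, 14.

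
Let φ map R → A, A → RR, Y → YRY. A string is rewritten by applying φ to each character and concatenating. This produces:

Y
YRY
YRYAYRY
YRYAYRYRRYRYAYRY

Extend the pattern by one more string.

YRYAYRYRRYRYAYRYAAYRYAYRYRRYRYAYRY

φ(YRYAYRYRRYRYAYRY) expands symbol-by-symbol to YRY A YRY RR YRY A YRY A A YRY A YRY RR YRY A YRY; joining the 16 pieces gives the next term.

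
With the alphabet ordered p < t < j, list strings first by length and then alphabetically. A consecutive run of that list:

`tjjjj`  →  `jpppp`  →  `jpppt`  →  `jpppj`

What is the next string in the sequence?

Find the rightmost character of jpppj below j, bump it to the next letter, and reset everything to its right to p.

jpptp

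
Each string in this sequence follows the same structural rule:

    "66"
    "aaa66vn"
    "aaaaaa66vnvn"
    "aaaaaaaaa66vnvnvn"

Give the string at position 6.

s(k+1) = aaa·s(k)·vn, so each term gains aaa as a prefix and vn as a suffix.
From aaaaaaaaa66vnvnvn, 2 further steps: aaaaaaaaa66vnvnvn → aaaaaaaaaaaa66vnvnvnvn → (answer).

aaaaaaaaaaaaaaa66vnvnvnvnvn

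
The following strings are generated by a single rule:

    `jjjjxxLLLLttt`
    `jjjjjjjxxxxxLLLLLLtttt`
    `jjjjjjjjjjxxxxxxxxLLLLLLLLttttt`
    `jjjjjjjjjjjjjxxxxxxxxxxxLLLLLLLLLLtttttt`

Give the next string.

jjjjjjjjjjjjjjjjxxxxxxxxxxxxxxLLLLLLLLLLLLttttttt

Reading off run lengths: j runs 4, 7, 10, 13; x runs 2, 5, 8, 11; L runs 4, 6, 8, 10; t runs 3, 4, 5, 6 — each is linear in n (n = 1, 2, …).
For the next term, n = 5, so the run lengths are 16, 14, 12, 7.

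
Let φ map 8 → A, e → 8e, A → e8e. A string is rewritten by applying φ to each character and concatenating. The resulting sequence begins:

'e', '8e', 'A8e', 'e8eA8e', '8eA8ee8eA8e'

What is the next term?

A8ee8eA8e8eA8ee8eA8e

Apply φ to 8eA8ee8eA8e symbol by symbol: 8→A, e→8e, A→e8e, 8→A, e→8e, e→8e, 8→A, e→8e, A→e8e, 8→A, e→8e; joined: A 8e e8e A 8e 8e A 8e e8e A 8e.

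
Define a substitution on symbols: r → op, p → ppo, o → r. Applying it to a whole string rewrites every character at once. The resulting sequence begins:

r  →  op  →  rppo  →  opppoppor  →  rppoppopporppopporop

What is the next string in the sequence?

Applying the rule to each of the 20 symbols of rppoppopporppopporop gives the pieces op ppo ppo r ppo ppo r ppo ppo r op ppo ppo r ppo ppo r op r ppo, which concatenate to the answer.

opppopporppopporppopporopppopporppopporoprppo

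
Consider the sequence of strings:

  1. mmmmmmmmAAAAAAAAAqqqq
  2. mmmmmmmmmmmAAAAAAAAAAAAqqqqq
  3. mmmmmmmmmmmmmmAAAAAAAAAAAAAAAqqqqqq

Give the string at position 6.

Reading off run lengths: m runs 8, 11, 14; A runs 9, 12, 15; q runs 4, 5, 6 — each is linear in n, where the shown terms are n = 3, 4, 5.
At n = 8 the blocks have lengths 23, 24, 9.

mmmmmmmmmmmmmmmmmmmmmmmAAAAAAAAAAAAAAAAAAAAAAAAqqqqqqqqq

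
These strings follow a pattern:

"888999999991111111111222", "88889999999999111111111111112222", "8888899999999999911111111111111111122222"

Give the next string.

888888999999999999991111111111111111111111222222

Reading off run lengths: 8 runs 3, 4, 5; 9 runs 8, 10, 12; 1 runs 10, 14, 18; 2 runs 3, 4, 5 — each is linear in n, where the shown terms are n = 3, 4, 5.
For the next term, n = 6, so the run lengths are 6, 14, 22, 6.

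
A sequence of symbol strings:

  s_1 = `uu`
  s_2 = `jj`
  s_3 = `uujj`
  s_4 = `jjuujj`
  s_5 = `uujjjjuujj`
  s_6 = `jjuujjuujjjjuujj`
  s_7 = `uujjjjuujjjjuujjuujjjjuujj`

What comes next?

Each term (from the third on) is the two preceding terms concatenated in order: term 3 = uu·jj = uujj.
So term 8 is jjuujjuujjjjuujj·uujjjjuujjjjuujjuujjjjuujj.

jjuujjuujjjjuujjuujjjjuujjjjuujjuujjjjuujj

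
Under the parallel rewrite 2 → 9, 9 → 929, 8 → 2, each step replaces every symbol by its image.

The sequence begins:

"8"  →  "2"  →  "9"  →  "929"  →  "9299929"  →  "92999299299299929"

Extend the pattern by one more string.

Applying the rule to each of the 17 symbols of 92999299299299929 gives the pieces 929 9 929 929 929 9 929 929 9 929 929 9 929 929 929 9 929, which concatenate to the answer.

92999299299299929929992992999299299299929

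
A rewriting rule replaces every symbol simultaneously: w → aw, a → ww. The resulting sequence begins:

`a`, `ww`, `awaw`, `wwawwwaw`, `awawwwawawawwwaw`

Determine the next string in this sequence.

Rewriting the 16 symbols of awawwwawawawwwaw one by one yields ww aw ww aw aw aw ww aw ww aw ww aw aw aw ww aw; concatenated:

wwawwwawawawwwawwwawwwawawawwwaw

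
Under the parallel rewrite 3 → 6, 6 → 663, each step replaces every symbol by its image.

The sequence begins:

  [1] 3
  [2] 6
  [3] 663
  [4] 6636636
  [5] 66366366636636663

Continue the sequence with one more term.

Rewriting the 17 symbols of 66366366636636663 one by one yields 663 663 6 663 663 6 663 663 663 6 663 663 6 663 663 663 6; concatenated:

66366366636636663663663666366366636636636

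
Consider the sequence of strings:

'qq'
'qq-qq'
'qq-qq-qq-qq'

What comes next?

qq-qq-qq-qq-qq-qq-qq-qq

s(k+1) = s(k)·-·s(k) — each term doubles the last with '-' between the halves.
So the next term is two copies of qq-qq-qq-qq with '-' between the halves.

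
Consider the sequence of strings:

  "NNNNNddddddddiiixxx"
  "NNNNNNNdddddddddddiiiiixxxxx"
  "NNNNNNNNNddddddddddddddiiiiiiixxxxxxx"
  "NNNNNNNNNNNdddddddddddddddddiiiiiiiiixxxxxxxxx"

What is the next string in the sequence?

Each string has the form N^{2n+1} d^{3n+2} i^{2n-1} x^{2n-1}, where the shown terms are n = 2, 3, 4, 5.
For the next term, n = 6, so the run lengths are 13, 20, 11, 11.

NNNNNNNNNNNNNddddddddddddddddddddiiiiiiiiiiixxxxxxxxxxx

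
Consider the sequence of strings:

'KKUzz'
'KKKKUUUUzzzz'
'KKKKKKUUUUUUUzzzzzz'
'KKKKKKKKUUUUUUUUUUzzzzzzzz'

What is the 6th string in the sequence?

Reading off run lengths: K runs 2, 4, 6, 8; U runs 1, 4, 7, 10; z runs 2, 4, 6, 8 — each is linear in n (n = 1, 2, …).
Setting n = 6 gives 12, 16, 12 characters in each block.

KKKKKKKKKKKKUUUUUUUUUUUUUUUUzzzzzzzzzzzz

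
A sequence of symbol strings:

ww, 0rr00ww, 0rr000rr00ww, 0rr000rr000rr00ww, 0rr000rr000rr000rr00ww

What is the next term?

0rr000rr000rr000rr000rr00ww

Each term is the previous one with 0rr00 prepended.
So the next term is 0rr00·0rr000rr000rr000rr00ww.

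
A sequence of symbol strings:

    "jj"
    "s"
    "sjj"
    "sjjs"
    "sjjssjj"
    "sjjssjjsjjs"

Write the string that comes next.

Each term (from the third on) is the previous term followed by the one before it: term 3 = s·jj = sjj.
Continuing: sjjssjjsjjs · sjjssjj gives term 7.

sjjssjjsjjssjjssjj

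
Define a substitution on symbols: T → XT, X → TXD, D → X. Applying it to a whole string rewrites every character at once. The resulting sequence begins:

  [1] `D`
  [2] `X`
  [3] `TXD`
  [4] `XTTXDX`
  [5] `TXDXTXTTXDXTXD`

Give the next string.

Rewriting the 14 symbols of TXDXTXTTXDXTXD one by one yields XT TXD X TXD XT TXD XT XT TXD X TXD XT TXD X; concatenated:

XTTXDXTXDXTTXDXTXTTXDXTXDXTTXDX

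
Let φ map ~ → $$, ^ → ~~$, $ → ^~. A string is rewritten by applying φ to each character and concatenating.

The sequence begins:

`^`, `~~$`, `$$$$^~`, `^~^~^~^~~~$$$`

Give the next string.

Rewriting the 13 symbols of ^~^~^~^~~~$$$ one by one yields ~~$ $$ ~~$ $$ ~~$ $$ ~~$ $$ $$ $$ ^~ ^~ ^~; concatenated:

~~$$$~~$$$~~$$$~~$$$$$$$^~^~^~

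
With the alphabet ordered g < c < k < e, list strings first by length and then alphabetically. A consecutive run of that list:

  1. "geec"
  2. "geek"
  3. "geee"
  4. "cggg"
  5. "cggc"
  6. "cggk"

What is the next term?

cgge

The successor of cggk increments the rightmost position that isn't already e and resets every position after it to g.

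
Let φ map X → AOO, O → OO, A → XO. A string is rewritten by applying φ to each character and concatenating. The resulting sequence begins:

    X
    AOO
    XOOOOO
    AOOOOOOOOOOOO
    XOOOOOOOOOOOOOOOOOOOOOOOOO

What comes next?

AOOOOOOOOOOOOOOOOOOOOOOOOOOOOOOOOOOOOOOOOOOOOOOOOOOOO

φ(XOOOOOOOOOOOOOOOOOOOOOOOOO) expands symbol-by-symbol to AOO OO OO OO OO OO OO OO OO OO OO OO OO OO OO OO OO OO OO OO OO OO OO OO OO OO; joining the 26 pieces gives the next term.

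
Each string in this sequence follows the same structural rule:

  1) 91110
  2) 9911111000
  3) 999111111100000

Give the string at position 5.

The n-th term is n 9's then 2n+1 1's then 2n-1 0's (n = 1, 2, …).
At n = 5 the blocks have lengths 5, 11, 9.

9999911111111111000000000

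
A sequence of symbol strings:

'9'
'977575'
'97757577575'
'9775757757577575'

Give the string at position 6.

Each term is the previous one with 77575 appended.
From 9775757757577575, 2 further steps: 9775757757577575 → 977575775757757577575 → (answer).

97757577575775757757577575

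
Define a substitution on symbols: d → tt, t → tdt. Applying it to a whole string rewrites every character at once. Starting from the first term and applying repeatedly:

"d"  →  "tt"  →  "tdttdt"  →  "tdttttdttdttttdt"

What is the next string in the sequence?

Applying the rule to each of the 16 symbols of tdttttdttdttttdt gives the pieces tdt tt tdt tdt tdt tdt tt tdt tdt tt tdt tdt tdt tdt tt tdt, which concatenate to the answer.

tdttttdttdttdttdttttdttdttttdttdttdttdttttdt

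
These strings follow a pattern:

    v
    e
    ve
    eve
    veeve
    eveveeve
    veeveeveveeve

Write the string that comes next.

This is a Fibonacci-style word recurrence s(k) = s(k−2)·s(k−1): e.g. v·e = ve.
The next term joins eveveeve and veeveeveveeve.

eveveeveveeveeveveeve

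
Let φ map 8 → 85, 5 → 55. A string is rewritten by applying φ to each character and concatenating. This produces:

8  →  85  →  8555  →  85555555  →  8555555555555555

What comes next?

Rewriting the 16 symbols of 8555555555555555 one by one yields 85 55 55 55 55 55 55 55 55 55 55 55 55 55 55 55; concatenated:

85555555555555555555555555555555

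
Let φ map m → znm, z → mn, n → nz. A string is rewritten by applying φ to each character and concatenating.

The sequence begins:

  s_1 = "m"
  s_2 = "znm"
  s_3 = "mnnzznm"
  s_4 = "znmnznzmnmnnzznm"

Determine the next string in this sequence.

Rewriting the 16 symbols of znmnznzmnmnnzznm one by one yields mn nz znm nz mn nz mn znm nz znm nz nz mn mn nz znm; concatenated:

mnnzznmnzmnnzmnznmnzznmnznzmnmnnzznm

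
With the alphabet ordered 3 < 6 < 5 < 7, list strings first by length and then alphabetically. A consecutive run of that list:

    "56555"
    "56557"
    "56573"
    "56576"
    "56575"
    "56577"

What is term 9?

56735

Advancing 3 positions from 56577 through 56577 → 56733 → 56736 reaches term 9.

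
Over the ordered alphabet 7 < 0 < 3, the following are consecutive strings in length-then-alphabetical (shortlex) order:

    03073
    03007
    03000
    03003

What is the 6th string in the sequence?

03030

Stepping forward 2 times from 03003: 03003 → 03037, then the target.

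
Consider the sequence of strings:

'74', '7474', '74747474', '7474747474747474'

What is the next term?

s(k+1) = s(k)·s(k) — each term doubles the last.
Doubling 7474747474747474:

74747474747474747474747474747474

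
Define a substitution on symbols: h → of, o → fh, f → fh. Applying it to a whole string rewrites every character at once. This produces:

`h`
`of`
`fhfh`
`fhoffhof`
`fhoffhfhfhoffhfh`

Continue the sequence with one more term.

Rewriting the 16 symbols of fhoffhfhfhoffhfh one by one yields fh of fh fh fh of fh of fh of fh fh fh of fh of; concatenated:

fhoffhfhfhoffhoffhoffhfhfhoffhof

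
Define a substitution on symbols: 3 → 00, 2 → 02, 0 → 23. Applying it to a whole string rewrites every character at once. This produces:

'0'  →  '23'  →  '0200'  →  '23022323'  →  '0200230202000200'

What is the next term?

Replace each of the 16 characters of 0200230202000200 in place — 23 02 23 23 02 00 23 02 23 02 23 23 23 02 23 23 — and concatenate.

23022323020023022302232323022323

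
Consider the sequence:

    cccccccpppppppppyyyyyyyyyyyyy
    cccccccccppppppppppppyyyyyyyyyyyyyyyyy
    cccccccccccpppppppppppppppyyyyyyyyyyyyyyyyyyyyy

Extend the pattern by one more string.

The n-th term is 2n+1 c's then 3n p's then 4n+1 y's, where the shown terms are n = 3, 4, 5.
For the next term, n = 6, so the run lengths are 13, 18, 25.

cccccccccccccppppppppppppppppppyyyyyyyyyyyyyyyyyyyyyyyyy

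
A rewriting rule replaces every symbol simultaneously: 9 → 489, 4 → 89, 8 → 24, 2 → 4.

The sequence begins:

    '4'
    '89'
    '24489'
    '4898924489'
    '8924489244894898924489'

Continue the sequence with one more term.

24489489892448948989244898924489244894898924489

Applying the rule to each of the 22 symbols of 8924489244894898924489 gives the pieces 24 489 4 89 89 24 489 4 89 89 24 489 89 24 489 24 489 4 89 89 24 489, which concatenate to the answer.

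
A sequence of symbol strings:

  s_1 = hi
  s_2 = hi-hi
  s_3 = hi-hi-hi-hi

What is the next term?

Each string is two copies of the previous one joined by '-'.
So the next term is two copies of hi-hi-hi-hi with '-' between the halves.

hi-hi-hi-hi-hi-hi-hi-hi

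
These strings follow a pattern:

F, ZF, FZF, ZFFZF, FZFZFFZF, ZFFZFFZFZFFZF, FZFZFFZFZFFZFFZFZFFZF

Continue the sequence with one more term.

ZFFZFFZFZFFZFFZFZFFZFZFFZFFZFZFFZF

This is a Fibonacci-style word recurrence s(k) = s(k−2)·s(k−1): e.g. F·ZF = FZF.
The next term joins ZFFZFFZFZFFZF and FZFZFFZFZFFZFFZFZFFZF.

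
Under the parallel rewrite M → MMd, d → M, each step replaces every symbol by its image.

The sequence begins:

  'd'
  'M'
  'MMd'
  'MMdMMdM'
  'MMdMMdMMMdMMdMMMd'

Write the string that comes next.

φ(MMdMMdMMMdMMdMMMd) expands symbol-by-symbol to MMd MMd M MMd MMd M MMd MMd MMd M MMd MMd M MMd MMd MMd M; joining the 17 pieces gives the next term.

MMdMMdMMMdMMdMMMdMMdMMdMMMdMMdMMMdMMdMMdM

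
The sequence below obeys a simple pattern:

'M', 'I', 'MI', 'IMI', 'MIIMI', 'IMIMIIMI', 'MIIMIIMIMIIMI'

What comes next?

From term 3 onward, concatenate the second-to-last term with the last: M·I = MI, I·MI = IMI, …
The next term joins IMIMIIMI and MIIMIIMIMIIMI.

IMIMIIMIMIIMIIMIMIIMI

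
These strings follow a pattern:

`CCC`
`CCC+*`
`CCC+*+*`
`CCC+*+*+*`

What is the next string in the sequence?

CCC+*+*+*+*

The strings grow by a fixed suffix +* each time.
One more step from CCC+*+*+* gives the answer.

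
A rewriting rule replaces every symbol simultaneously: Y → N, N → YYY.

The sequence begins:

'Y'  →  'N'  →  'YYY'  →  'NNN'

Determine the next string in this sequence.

Expanding NNN: N→YYY, N→YYY, N→YYY. Concatenated: YYY YYY YYY.

YYYYYYYYY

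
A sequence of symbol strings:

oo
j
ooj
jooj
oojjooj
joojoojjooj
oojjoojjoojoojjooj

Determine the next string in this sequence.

joojoojjoojoojjoojjoojoojjooj

This is a Fibonacci-style word recurrence s(k) = s(k−2)·s(k−1): e.g. oo·j = ooj.
So term 8 is joojoojjooj·oojjoojjoojoojjooj.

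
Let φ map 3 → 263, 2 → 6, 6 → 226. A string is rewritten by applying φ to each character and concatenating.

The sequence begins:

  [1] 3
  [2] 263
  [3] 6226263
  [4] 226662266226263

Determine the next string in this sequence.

φ(226662266226263) expands symbol-by-symbol to 6 6 226 226 226 6 6 226 226 6 6 226 6 226 263; joining the 15 pieces gives the next term.

6622622622666226226662266226263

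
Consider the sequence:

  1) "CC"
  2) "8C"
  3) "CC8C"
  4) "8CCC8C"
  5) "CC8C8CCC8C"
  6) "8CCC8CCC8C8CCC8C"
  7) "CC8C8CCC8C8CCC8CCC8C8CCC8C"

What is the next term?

8CCC8CCC8C8CCC8CCC8C8CCC8C8CCC8CCC8C8CCC8C

This is a Fibonacci-style word recurrence s(k) = s(k−2)·s(k−1): e.g. CC·8C = CC8C.
So term 8 is 8CCC8CCC8C8CCC8C·CC8C8CCC8C8CCC8CCC8C8CCC8C.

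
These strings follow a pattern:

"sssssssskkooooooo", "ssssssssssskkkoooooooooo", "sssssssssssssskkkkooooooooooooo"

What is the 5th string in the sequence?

The n-th term is 3n+2 s's then n k's then 3n+1 o's, where the shown terms are n = 2, 3, 4.
At n = 6 the blocks have lengths 20, 6, 19.

sssssssssssssssssssskkkkkkooooooooooooooooooo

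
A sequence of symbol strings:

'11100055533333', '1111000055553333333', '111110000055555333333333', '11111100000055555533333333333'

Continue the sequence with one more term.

Each string has the form 1^{n+1} 0^{n+1} 5^{n+1} 3^{2n+1}, where the shown terms are n = 2, 3, 4, 5.
Setting n = 6 gives 7, 7, 7, 13 characters in each block.

1111111000000055555553333333333333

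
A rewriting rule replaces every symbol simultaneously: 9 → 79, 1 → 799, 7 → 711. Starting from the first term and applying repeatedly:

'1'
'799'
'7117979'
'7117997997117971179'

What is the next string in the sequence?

711799799711797971179797117997997117971179979971179

Replace each of the 19 characters of 7117997997117971179 in place — 711 799 799 711 79 79 711 79 79 711 799 799 711 79 711 799 799 711 79 — and concatenate.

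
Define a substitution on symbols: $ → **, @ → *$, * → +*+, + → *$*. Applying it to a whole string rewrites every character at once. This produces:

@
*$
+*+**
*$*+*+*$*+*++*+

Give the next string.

+*+**+*+*$*+*+*$*+*+**+*+*$*+*+*$**$*+*+*$*

Replace each of the 15 characters of *$*+*+*$*+*++*+ in place — +*+ ** +*+ *$* +*+ *$* +*+ ** +*+ *$* +*+ *$* *$* +*+ *$* — and concatenate.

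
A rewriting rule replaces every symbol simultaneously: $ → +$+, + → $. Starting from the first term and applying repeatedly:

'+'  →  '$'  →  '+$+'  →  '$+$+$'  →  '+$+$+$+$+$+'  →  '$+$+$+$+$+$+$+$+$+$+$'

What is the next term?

+$+$+$+$+$+$+$+$+$+$+$+$+$+$+$+$+$+$+$+$+$+

Replace each of the 21 characters of $+$+$+$+$+$+$+$+$+$+$ in place — +$+ $ +$+ $ +$+ $ +$+ $ +$+ $ +$+ $ +$+ $ +$+ $ +$+ $ +$+ $ +$+ — and concatenate.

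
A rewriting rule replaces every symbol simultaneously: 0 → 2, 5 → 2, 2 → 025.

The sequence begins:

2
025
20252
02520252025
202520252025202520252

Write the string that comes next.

0252025202520252025202520252025202520252025

Applying the rule to each of the 21 symbols of 202520252025202520252 gives the pieces 025 2 025 2 025 2 025 2 025 2 025 2 025 2 025 2 025 2 025 2 025, which concatenate to the answer.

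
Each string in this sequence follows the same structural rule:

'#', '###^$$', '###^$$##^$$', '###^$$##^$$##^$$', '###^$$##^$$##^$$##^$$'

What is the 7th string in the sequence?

###^$$##^$$##^$$##^$$##^$$##^$$

Each term is the previous one with ##^$$ appended.
From ###^$$##^$$##^$$##^$$, 2 further steps: ###^$$##^$$##^$$##^$$ → ###^$$##^$$##^$$##^$$##^$$ → (answer).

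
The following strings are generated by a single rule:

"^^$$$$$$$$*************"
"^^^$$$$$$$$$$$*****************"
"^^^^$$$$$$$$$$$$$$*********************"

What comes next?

^^^^^$$$$$$$$$$$$$$$$$*************************

The n-th term is n-1 ^'s then 3n-1 $'s then 4n+1 *'s, where the shown terms are n = 3, 4, 5.
At n = 6 the blocks have lengths 5, 17, 25.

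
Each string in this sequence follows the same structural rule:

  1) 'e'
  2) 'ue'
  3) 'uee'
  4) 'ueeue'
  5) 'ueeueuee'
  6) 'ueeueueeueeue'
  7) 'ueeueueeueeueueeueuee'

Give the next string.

ueeueueeueeueueeueueeueeueueeueeue

Each term (from the third on) is the previous term followed by the one before it: term 3 = ue·e = uee.
So term 8 is ueeueueeueeueueeueuee·ueeueueeueeue.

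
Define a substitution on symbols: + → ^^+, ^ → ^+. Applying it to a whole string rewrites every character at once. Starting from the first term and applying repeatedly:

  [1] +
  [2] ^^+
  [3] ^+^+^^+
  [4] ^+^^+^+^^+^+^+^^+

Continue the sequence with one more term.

Applying the rule to each of the 17 symbols of ^+^^+^+^^+^+^+^^+ gives the pieces ^+ ^^+ ^+ ^+ ^^+ ^+ ^^+ ^+ ^+ ^^+ ^+ ^^+ ^+ ^^+ ^+ ^+ ^^+, which concatenate to the answer.

^+^^+^+^+^^+^+^^+^+^+^^+^+^^+^+^^+^+^+^^+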